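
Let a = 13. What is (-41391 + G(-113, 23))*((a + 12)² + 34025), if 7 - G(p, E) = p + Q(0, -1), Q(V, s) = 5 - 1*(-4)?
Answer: -1430352000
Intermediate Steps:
Q(V, s) = 9 (Q(V, s) = 5 + 4 = 9)
G(p, E) = -2 - p (G(p, E) = 7 - (p + 9) = 7 - (9 + p) = 7 + (-9 - p) = -2 - p)
(-41391 + G(-113, 23))*((a + 12)² + 34025) = (-41391 + (-2 - 1*(-113)))*((13 + 12)² + 34025) = (-41391 + (-2 + 113))*(25² + 34025) = (-41391 + 111)*(625 + 34025) = -41280*34650 = -1430352000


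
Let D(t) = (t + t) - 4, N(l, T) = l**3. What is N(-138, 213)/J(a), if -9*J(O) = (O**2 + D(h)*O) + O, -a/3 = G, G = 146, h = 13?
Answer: 3942108/30295 ≈ 130.12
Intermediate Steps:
a = -438 (a = -3*146 = -438)
D(t) = -4 + 2*t (D(t) = 2*t - 4 = -4 + 2*t)
J(O) = -23*O/9 - O**2/9 (J(O) = -((O**2 + (-4 + 2*13)*O) + O)/9 = -((O**2 + (-4 + 26)*O) + O)/9 = -((O**2 + 22*O) + O)/9 = -(O**2 + 23*O)/9 = -23*O/9 - O**2/9)
N(-138, 213)/J(a) = (-138)**3/((-1/9*(-438)*(23 - 438))) = -2628072/((-1/9*(-438)*(-415))) = -2628072/(-60590/3) = -2628072*(-3/60590) = 3942108/30295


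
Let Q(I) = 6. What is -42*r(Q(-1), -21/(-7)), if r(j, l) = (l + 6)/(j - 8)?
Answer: 189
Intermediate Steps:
r(j, l) = (6 + l)/(-8 + j)
-42*r(Q(-1), -21/(-7)) = -42*(6 - 21/(-7))/(-8 + 6) = -42*(6 - 21*(-⅐))/(-2) = -(-21)*(6 + 3) = -(-21)*9 = -42*(-9/2) = 189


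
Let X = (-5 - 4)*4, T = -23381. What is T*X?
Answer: 841716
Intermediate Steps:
X = -36 (X = -9*4 = -36)
T*X = -23381*(-36) = 841716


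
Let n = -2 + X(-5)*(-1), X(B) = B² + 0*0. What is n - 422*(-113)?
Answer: 47659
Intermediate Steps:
X(B) = B² (X(B) = B² + 0 = B²)
n = -27 (n = -2 + (-5)²*(-1) = -2 + 25*(-1) = -2 - 25 = -27)
n - 422*(-113) = -27 - 422*(-113) = -27 + 47686 = 47659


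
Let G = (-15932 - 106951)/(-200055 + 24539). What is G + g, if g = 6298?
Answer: 1105522651/175516 ≈ 6298.7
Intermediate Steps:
G = 122883/175516 (G = -122883/(-175516) = -122883*(-1/175516) = 122883/175516 ≈ 0.70012)
G + g = 122883/175516 + 6298 = 1105522651/175516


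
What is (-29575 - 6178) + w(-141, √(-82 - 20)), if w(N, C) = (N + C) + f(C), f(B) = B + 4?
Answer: -35890 + 2*I*√102 ≈ -35890.0 + 20.199*I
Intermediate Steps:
f(B) = 4 + B
w(N, C) = 4 + N + 2*C (w(N, C) = (N + C) + (4 + C) = (C + N) + (4 + C) = 4 + N + 2*C)
(-29575 - 6178) + w(-141, √(-82 - 20)) = (-29575 - 6178) + (4 - 141 + 2*√(-82 - 20)) = -35753 + (4 - 141 + 2*√(-102)) = -35753 + (4 - 141 + 2*(I*√102)) = -35753 + (4 - 141 + 2*I*√102) = -35753 + (-137 + 2*I*√102) = -35890 + 2*I*√102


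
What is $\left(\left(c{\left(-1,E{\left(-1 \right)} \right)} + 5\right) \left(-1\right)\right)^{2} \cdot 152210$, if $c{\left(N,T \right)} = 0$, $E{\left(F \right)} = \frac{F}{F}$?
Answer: $3805250$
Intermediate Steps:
$E{\left(F \right)} = 1$
$\left(\left(c{\left(-1,E{\left(-1 \right)} \right)} + 5\right) \left(-1\right)\right)^{2} \cdot 152210 = \left(\left(0 + 5\right) \left(-1\right)\right)^{2} \cdot 152210 = \left(5 \left(-1\right)\right)^{2} \cdot 152210 = \left(-5\right)^{2} \cdot 152210 = 25 \cdot 152210 = 3805250$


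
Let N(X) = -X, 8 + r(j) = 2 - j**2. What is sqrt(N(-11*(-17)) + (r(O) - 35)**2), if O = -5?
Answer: sqrt(4169) ≈ 64.568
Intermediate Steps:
r(j) = -6 - j**2 (r(j) = -8 + (2 - j**2) = -6 - j**2)
sqrt(N(-11*(-17)) + (r(O) - 35)**2) = sqrt(-(-11)*(-17) + ((-6 - 1*(-5)**2) - 35)**2) = sqrt(-1*187 + ((-6 - 1*25) - 35)**2) = sqrt(-187 + ((-6 - 25) - 35)**2) = sqrt(-187 + (-31 - 35)**2) = sqrt(-187 + (-66)**2) = sqrt(-187 + 4356) = sqrt(4169)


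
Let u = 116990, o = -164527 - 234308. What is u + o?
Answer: -281845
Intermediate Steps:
o = -398835
u + o = 116990 - 398835 = -281845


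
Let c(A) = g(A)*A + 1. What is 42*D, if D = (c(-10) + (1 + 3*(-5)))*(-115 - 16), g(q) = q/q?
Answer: 126546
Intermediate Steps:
g(q) = 1
c(A) = 1 + A (c(A) = 1*A + 1 = A + 1 = 1 + A)
D = 3013 (D = ((1 - 10) + (1 + 3*(-5)))*(-115 - 16) = (-9 + (1 - 15))*(-131) = (-9 - 14)*(-131) = -23*(-131) = 3013)
42*D = 42*3013 = 126546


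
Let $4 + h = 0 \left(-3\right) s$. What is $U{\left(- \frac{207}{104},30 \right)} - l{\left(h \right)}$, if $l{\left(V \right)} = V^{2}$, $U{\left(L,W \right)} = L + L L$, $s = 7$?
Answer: $- \frac{151735}{10816} \approx -14.029$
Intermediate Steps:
$h = -4$ ($h = -4 + 0 \left(-3\right) 7 = -4 + 0 \cdot 7 = -4 + 0 = -4$)
$U{\left(L,W \right)} = L + L^{2}$
$U{\left(- \frac{207}{104},30 \right)} - l{\left(h \right)} = - \frac{207}{104} \left(1 - \frac{207}{104}\right) - \left(-4\right)^{2} = \left(-207\right) \frac{1}{104} \left(1 - \frac{207}{104}\right) - 16 = - \frac{207 \left(1 - \frac{207}{104}\right)}{104} - 16 = \left(- \frac{207}{104}\right) \left(- \frac{103}{104}\right) - 16 = \frac{21321}{10816} - 16 = - \frac{151735}{10816}$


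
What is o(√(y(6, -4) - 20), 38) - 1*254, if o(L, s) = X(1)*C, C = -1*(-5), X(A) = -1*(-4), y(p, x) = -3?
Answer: -234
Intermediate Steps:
X(A) = 4
C = 5
o(L, s) = 20 (o(L, s) = 4*5 = 20)
o(√(y(6, -4) - 20), 38) - 1*254 = 20 - 1*254 = 20 - 254 = -234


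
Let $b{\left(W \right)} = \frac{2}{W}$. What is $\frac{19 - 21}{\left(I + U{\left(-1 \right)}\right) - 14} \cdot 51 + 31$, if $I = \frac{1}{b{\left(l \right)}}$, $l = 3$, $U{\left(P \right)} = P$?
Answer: $\frac{347}{9} \approx 38.556$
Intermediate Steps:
$I = \frac{3}{2}$ ($I = \frac{1}{2 \cdot \frac{1}{3}} = \frac{1}{\frac{2}{3}} = \frac{3}{2} \approx 1.5$)
$\frac{19 - 21}{\left(I + U{\left(-1 \right)}\right) - 14} \cdot 51 + 31 = \frac{19 - 21}{\left(\frac{3}{2} - 1\right) - 14} \cdot 51 + 31 = - \frac{2}{\frac{1}{2} - 14} \cdot 51 + 31 = - \frac{2}{- \frac{27}{2}} \cdot 51 + 31 = \left(-2\right) \left(- \frac{2}{27}\right) 51 + 31 = \frac{4}{27} \cdot 51 + 31 = \frac{68}{9} + 31 = \frac{347}{9}$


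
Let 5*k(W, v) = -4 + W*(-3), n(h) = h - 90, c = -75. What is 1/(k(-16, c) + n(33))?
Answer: -5/241 ≈ -0.020747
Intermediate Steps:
n(h) = -90 + h
k(W, v) = -⅘ - 3*W/5 (k(W, v) = (-4 + W*(-3))/5 = (-4 - 3*W)/5 = -⅘ - 3*W/5)
1/(k(-16, c) + n(33)) = 1/((-⅘ - ⅗*(-16)) + (-90 + 33)) = 1/((-⅘ + 48/5) - 57) = 1/(44/5 - 57) = 1/(-241/5) = -5/241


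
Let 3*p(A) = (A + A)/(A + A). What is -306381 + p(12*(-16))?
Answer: -919142/3 ≈ -3.0638e+5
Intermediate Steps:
p(A) = ⅓ (p(A) = ((A + A)/(A + A))/3 = ((2*A)/((2*A)))/3 = ((2*A)*(1/(2*A)))/3 = (⅓)*1 = ⅓)
-306381 + p(12*(-16)) = -306381 + ⅓ = -919142/3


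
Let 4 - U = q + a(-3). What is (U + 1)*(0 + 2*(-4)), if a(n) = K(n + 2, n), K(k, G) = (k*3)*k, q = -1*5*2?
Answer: -96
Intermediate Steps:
q = -10 (q = -5*2 = -10)
K(k, G) = 3*k² (K(k, G) = (3*k)*k = 3*k²)
a(n) = 3*(2 + n)² (a(n) = 3*(n + 2)² = 3*(2 + n)²)
U = 11 (U = 4 - (-10 + 3*(2 - 3)²) = 4 - (-10 + 3*(-1)²) = 4 - (-10 + 3*1) = 4 - (-10 + 3) = 4 - 1*(-7) = 4 + 7 = 11)
(U + 1)*(0 + 2*(-4)) = (11 + 1)*(0 + 2*(-4)) = 12*(0 - 8) = 12*(-8) = -96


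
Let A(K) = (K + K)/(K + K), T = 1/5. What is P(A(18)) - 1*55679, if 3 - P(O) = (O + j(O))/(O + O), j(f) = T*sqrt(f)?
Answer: -278383/5 ≈ -55677.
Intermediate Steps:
T = 1/5 ≈ 0.20000
A(K) = 1 (A(K) = (2*K)/((2*K)) = (2*K)*(1/(2*K)) = 1)
j(f) = sqrt(f)/5
P(O) = 3 - (O + sqrt(O)/5)/(2*O) (P(O) = 3 - (O + sqrt(O)/5)/(O + O) = 3 - (O + sqrt(O)/5)/(2*O))
P(A(18)) - 1*55679 = (1/10)*(-sqrt(1) + 25*1)/1 - 1*55679 = (1/10)*1*(-1*1 + 25) - 55679 = (1/10)*1*(-1 + 25) - 55679 = (1/10)*1*24 - 55679 = 12/5 - 55679 = -278383/5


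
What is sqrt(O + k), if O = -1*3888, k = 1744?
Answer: 4*I*sqrt(134) ≈ 46.303*I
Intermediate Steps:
O = -3888
sqrt(O + k) = sqrt(-3888 + 1744) = sqrt(-2144) = 4*I*sqrt(134)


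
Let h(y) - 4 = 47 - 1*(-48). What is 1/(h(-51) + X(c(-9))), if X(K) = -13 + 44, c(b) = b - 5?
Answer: 1/130 ≈ 0.0076923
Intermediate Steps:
c(b) = -5 + b
h(y) = 99 (h(y) = 4 + (47 - 1*(-48)) = 4 + (47 + 48) = 4 + 95 = 99)
X(K) = 31
1/(h(-51) + X(c(-9))) = 1/(99 + 31) = 1/130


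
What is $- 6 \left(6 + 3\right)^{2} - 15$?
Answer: $-501$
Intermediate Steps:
$- 6 \left(6 + 3\right)^{2} - 15 = - 6 \cdot 9^{2} - 15 = \left(-6\right) 81 - 15 = -486 - 15 = -501$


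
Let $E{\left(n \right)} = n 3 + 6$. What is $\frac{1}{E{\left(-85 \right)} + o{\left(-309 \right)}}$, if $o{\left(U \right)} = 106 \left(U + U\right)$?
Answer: $- \frac{1}{65757} \approx -1.5208 \cdot 10^{-5}$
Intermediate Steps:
$E{\left(n \right)} = 6 + 3 n$ ($E{\left(n \right)} = 3 n + 6 = 6 + 3 n$)
$o{\left(U \right)} = 212 U$ ($o{\left(U \right)} = 106 \cdot 2 U = 212 U$)
$\frac{1}{E{\left(-85 \right)} + o{\left(-309 \right)}} = \frac{1}{\left(6 + 3 \left(-85\right)\right) + 212 \left(-309\right)} = \frac{1}{\left(6 - 255\right) - 65508} = \frac{1}{-249 - 65508} = \frac{1}{-65757} = - \frac{1}{65757}$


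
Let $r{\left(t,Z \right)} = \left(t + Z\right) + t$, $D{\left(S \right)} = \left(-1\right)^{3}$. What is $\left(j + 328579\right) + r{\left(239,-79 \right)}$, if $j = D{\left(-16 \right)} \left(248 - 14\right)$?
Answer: $328744$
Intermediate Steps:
$D{\left(S \right)} = -1$
$r{\left(t,Z \right)} = Z + 2 t$ ($r{\left(t,Z \right)} = \left(Z + t\right) + t = Z + 2 t$)
$j = -234$ ($j = - (248 - 14) = \left(-1\right) 234 = -234$)
$\left(j + 328579\right) + r{\left(239,-79 \right)} = \left(-234 + 328579\right) + \left(-79 + 2 \cdot 239\right) = 328345 + \left(-79 + 478\right) = 328345 + 399 = 328744$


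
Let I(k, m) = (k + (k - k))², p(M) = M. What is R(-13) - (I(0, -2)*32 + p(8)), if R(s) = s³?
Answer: -2205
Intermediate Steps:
I(k, m) = k² (I(k, m) = (k + 0)² = k²)
R(-13) - (I(0, -2)*32 + p(8)) = (-13)³ - (0²*32 + 8) = -2197 - (0*32 + 8) = -2197 - (0 + 8) = -2197 - 1*8 = -2197 - 8 = -2205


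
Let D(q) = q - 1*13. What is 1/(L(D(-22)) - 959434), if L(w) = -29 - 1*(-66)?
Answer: -1/959397 ≈ -1.0423e-6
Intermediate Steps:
D(q) = -13 + q (D(q) = q - 13 = -13 + q)
L(w) = 37 (L(w) = -29 + 66 = 37)
1/(L(D(-22)) - 959434) = 1/(37 - 959434) = 1/(-959397) = -1/959397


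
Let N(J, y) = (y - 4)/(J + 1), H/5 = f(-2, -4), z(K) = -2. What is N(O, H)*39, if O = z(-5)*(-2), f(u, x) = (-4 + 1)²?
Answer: 1599/5 ≈ 319.80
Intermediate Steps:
f(u, x) = 9 (f(u, x) = (-3)² = 9)
O = 4 (O = -2*(-2) = 4)
H = 45 (H = 5*9 = 45)
N(J, y) = (-4 + y)/(1 + J)
N(O, H)*39 = ((-4 + 45)/(1 + 4))*39 = (41/5)*39 = 1599/5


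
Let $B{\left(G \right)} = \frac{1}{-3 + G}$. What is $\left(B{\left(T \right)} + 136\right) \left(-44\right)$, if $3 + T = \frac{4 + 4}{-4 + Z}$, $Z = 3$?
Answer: $- \frac{41866}{7} \approx -5980.9$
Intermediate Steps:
$T = -11$ ($T = -3 + \frac{4 + 4}{-4 + 3} = -3 + \frac{8}{-1} = -3 + 8 \left(-1\right) = -3 - 8 = -11$)
$\left(B{\left(T \right)} + 136\right) \left(-44\right) = \left(\frac{1}{-3 - 11} + 136\right) \left(-44\right) = \left(\frac{1}{-14} + 136\right) \left(-44\right) = \left(- \frac{1}{14} + 136\right) \left(-44\right) = \frac{1903}{14} \left(-44\right) = - \frac{41866}{7}$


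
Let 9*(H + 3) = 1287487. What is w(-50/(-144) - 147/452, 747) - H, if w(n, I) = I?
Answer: -1280737/9 ≈ -1.4230e+5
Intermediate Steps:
H = 1287460/9 (H = -3 + (1/9)*1287487 = -3 + 1287487/9 = 1287460/9 ≈ 1.4305e+5)
w(-50/(-144) - 147/452, 747) - H = 747 - 1*1287460/9 = 747 - 1287460/9 = -1280737/9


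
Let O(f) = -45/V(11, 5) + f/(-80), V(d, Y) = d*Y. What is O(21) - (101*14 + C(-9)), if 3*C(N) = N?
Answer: -1242631/880 ≈ -1412.1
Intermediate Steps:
V(d, Y) = Y*d
O(f) = -9/11 - f/80 (O(f) = -45/(5*11) + f/(-80) = -45/55 + f*(-1/80) = -45*1/55 - f/80 = -9/11 - f/80)
C(N) = N/3
O(21) - (101*14 + C(-9)) = (-9/11 - 1/80*21) - (101*14 + (1/3)*(-9)) = (-9/11 - 21/80) - (1414 - 3) = -951/880 - 1*1411 = -951/880 - 1411 = -1242631/880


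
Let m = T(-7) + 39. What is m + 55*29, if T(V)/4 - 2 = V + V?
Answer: 1586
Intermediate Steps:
T(V) = 8 + 8*V (T(V) = 8 + 4*(V + V) = 8 + 4*(2*V) = 8 + 8*V)
m = -9 (m = (8 + 8*(-7)) + 39 = (8 - 56) + 39 = -48 + 39 = -9)
m + 55*29 = -9 + 55*29 = -9 + 1595 = 1586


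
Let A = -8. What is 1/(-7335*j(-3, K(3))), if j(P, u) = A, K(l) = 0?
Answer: 1/58680 ≈ 1.7042e-5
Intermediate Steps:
j(P, u) = -8
1/(-7335*j(-3, K(3))) = 1/(-7335*(-8)) = 1/58680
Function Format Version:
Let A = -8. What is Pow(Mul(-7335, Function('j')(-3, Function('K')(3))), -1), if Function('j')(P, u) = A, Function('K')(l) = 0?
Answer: Rational(1, 58680) ≈ 1.7042e-5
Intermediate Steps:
Function('j')(P, u) = -8
Pow(Mul(-7335, Function('j')(-3, Function('K')(3))), -1) = Pow(Mul(-7335, -8), -1) = Pow(58680, -1) = Rational(1, 58680)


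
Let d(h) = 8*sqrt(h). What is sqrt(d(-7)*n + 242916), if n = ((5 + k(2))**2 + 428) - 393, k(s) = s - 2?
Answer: 2*sqrt(60729 + 120*I*sqrt(7)) ≈ 492.87 + 1.2883*I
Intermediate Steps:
k(s) = -2 + s
n = 60 (n = ((5 + (-2 + 2))**2 + 428) - 393 = ((5 + 0)**2 + 428) - 393 = (5**2 + 428) - 393 = (25 + 428) - 393 = 453 - 393 = 60)
sqrt(d(-7)*n + 242916) = sqrt((8*sqrt(-7))*60 + 242916) = sqrt((8*(I*sqrt(7)))*60 + 242916) = sqrt((8*I*sqrt(7))*60 + 242916) = sqrt(480*I*sqrt(7) + 242916) = sqrt(242916 + 480*I*sqrt(7))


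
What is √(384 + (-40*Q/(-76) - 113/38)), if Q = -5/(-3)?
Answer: √4963218/114 ≈ 19.542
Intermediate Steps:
Q = 5/3 (Q = -5*(-⅓) = 5/3 ≈ 1.6667)
√(384 + (-40*Q/(-76) - 113/38)) = √(384 + (-40*5/3/(-76) - 113/38)) = √(384 + (-200/3*(-1/76) - 113*1/38)) = √(384 + (50/57 - 113/38)) = √(384 - 239/114) = √(43537/114) = √4963218/114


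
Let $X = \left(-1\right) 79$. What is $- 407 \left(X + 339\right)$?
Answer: $-105820$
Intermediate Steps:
$X = -79$
$- 407 \left(X + 339\right) = - 407 \left(-79 + 339\right) = \left(-407\right) 260 = -105820$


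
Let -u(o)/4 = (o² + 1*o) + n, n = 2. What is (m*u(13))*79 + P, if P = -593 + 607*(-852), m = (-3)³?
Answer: 1052131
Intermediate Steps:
m = -27
u(o) = -8 - 4*o - 4*o² (u(o) = -4*((o² + 1*o) + 2) = -4*((o² + o) + 2) = -4*((o + o²) + 2) = -4*(2 + o + o²) = -8 - 4*o - 4*o²)
P = -517757 (P = -593 - 517164 = -517757)
(m*u(13))*79 + P = -27*(-8 - 4*13 - 4*13²)*79 - 517757 = -27*(-8 - 52 - 4*169)*79 - 517757 = -27*(-8 - 52 - 676)*79 - 517757 = -27*(-736)*79 - 517757 = 19872*79 - 517757 = 1569888 - 517757 = 1052131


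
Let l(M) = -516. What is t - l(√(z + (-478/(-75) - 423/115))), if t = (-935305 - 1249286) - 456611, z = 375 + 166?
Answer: -2640686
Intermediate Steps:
z = 541
t = -2641202 (t = -2184591 - 456611 = -2641202)
t - l(√(z + (-478/(-75) - 423/115))) = -2641202 - 1*(-516) = -2641202 + 516 = -2640686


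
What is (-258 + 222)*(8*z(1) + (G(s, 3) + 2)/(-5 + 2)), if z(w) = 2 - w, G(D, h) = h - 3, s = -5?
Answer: -264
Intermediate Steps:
G(D, h) = -3 + h
(-258 + 222)*(8*z(1) + (G(s, 3) + 2)/(-5 + 2)) = (-258 + 222)*(8*(2 - 1*1) + ((-3 + 3) + 2)/(-5 + 2)) = -36*(8*(2 - 1) + (0 + 2)/(-3)) = -36*(8*1 + 2*(-⅓)) = -36*(8 - ⅔) = -36*22/3 = -264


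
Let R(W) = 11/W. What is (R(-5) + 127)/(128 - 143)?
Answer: -208/25 ≈ -8.3200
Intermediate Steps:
(R(-5) + 127)/(128 - 143) = (11/(-5) + 127)/(128 - 143) = (11*(-⅕) + 127)/(-15) = (-11/5 + 127)*(-1/15) = (624/5)*(-1/15) = -208/25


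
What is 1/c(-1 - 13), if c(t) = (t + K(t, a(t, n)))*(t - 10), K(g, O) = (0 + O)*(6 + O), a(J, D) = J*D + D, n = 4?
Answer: -1/57072 ≈ -1.7522e-5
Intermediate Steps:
a(J, D) = D + D*J (a(J, D) = D*J + D = D + D*J)
K(g, O) = O*(6 + O)
c(t) = (-10 + t)*(t + (4 + 4*t)*(10 + 4*t)) (c(t) = (t + (4*(1 + t))*(6 + 4*(1 + t)))*(t - 10) = (t + (4 + 4*t)*(6 + (4 + 4*t)))*(-10 + t) = (t + (4 + 4*t)*(10 + 4*t))*(-10 + t) = (-10 + t)*(t + (4 + 4*t)*(10 + 4*t)))
1/c(-1 - 13) = 1/(-400 - 530*(-1 - 13) - 103*(-1 - 13)**2 + 16*(-1 - 13)**3) = 1/(-400 - 530*(-14) - 103*(-14)**2 + 16*(-14)**3) = 1/(-400 + 7420 - 103*196 + 16*(-2744)) = 1/(-400 + 7420 - 20188 - 43904) = 1/(-57072) = -1/57072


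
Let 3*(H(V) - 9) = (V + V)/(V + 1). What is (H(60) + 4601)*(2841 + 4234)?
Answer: 1989843750/61 ≈ 3.2620e+7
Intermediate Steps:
H(V) = 9 + 2*V/(3*(1 + V)) (H(V) = 9 + ((V + V)/(V + 1))/3 = 9 + ((2*V)/(1 + V))/3 = 9 + (2*V/(1 + V))/3 = 9 + 2*V/(3*(1 + V)))
(H(60) + 4601)*(2841 + 4234) = ((27 + 29*60)/(3*(1 + 60)) + 4601)*(2841 + 4234) = ((1/3)*(27 + 1740)/61 + 4601)*7075 = ((1/3)*(1/61)*1767 + 4601)*7075 = (589/61 + 4601)*7075 = (281250/61)*7075 = 1989843750/61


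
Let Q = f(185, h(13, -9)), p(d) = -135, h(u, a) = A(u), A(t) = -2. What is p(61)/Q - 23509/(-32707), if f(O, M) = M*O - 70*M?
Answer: 1964503/1504522 ≈ 1.3057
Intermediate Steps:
h(u, a) = -2
f(O, M) = -70*M + M*O
Q = -230 (Q = -2*(-70 + 185) = -2*115 = -230)
p(61)/Q - 23509/(-32707) = -135/(-230) - 23509/(-32707) = -135*(-1/230) - 23509*(-1/32707) = 27/46 + 23509/32707 = 1964503/1504522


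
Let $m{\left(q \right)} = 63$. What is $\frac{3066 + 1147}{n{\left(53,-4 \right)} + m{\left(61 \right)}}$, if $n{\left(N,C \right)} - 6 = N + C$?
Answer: $\frac{4213}{118} \approx 35.703$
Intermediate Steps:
$n{\left(N,C \right)} = 6 + C + N$ ($n{\left(N,C \right)} = 6 + \left(N + C\right) = 6 + \left(C + N\right) = 6 + C + N$)
$\frac{3066 + 1147}{n{\left(53,-4 \right)} + m{\left(61 \right)}} = \frac{3066 + 1147}{\left(6 - 4 + 53\right) + 63} = \frac{4213}{55 + 63} = \frac{4213}{118}$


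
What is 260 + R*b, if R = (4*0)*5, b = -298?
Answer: 260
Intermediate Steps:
R = 0 (R = 0*5 = 0)
260 + R*b = 260 + 0*(-298) = 260 + 0 = 260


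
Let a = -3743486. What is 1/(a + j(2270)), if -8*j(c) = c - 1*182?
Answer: -1/3743747 ≈ -2.6711e-7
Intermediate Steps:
j(c) = 91/4 - c/8 (j(c) = -(c - 1*182)/8 = -(c - 182)/8 = -(-182 + c)/8 = 91/4 - c/8)
1/(a + j(2270)) = 1/(-3743486 + (91/4 - ⅛*2270)) = 1/(-3743486 + (91/4 - 1135/4)) = 1/(-3743486 - 261) = 1/(-3743747) = -1/3743747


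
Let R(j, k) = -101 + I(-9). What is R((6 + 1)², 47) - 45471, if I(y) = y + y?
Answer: -45590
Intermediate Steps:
I(y) = 2*y
R(j, k) = -119 (R(j, k) = -101 + 2*(-9) = -101 - 18 = -119)
R((6 + 1)², 47) - 45471 = -119 - 45471 = -45590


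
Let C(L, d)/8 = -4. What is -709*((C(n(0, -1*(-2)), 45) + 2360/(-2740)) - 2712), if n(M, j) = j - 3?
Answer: 266616614/137 ≈ 1.9461e+6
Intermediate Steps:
n(M, j) = -3 + j
C(L, d) = -32 (C(L, d) = 8*(-4) = -32)
-709*((C(n(0, -1*(-2)), 45) + 2360/(-2740)) - 2712) = -709*((-32 + 2360/(-2740)) - 2712) = -709*((-32 + 2360*(-1/2740)) - 2712) = -709*((-32 - 118/137) - 2712) = -709*(-4502/137 - 2712) = -709*(-376046/137) = 266616614/137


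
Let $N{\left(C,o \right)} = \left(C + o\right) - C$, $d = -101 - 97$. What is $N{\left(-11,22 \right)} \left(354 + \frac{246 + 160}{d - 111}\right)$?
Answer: $\frac{2397560}{309} \approx 7759.1$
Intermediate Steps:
$d = -198$ ($d = -101 - 97 = -198$)
$N{\left(C,o \right)} = o$
$N{\left(-11,22 \right)} \left(354 + \frac{246 + 160}{d - 111}\right) = 22 \left(354 + \frac{246 + 160}{-198 - 111}\right) = 22 \left(354 + \frac{406}{-309}\right) = 22 \left(354 + 406 \left(- \frac{1}{309}\right)\right) = 22 \left(354 - \frac{406}{309}\right) = 22 \cdot \frac{108980}{309} = \frac{2397560}{309}$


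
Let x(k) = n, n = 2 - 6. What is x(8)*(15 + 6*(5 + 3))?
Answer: -252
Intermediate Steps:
n = -4
x(k) = -4
x(8)*(15 + 6*(5 + 3)) = -4*(15 + 6*(5 + 3)) = -4*(15 + 6*8) = -4*(15 + 48) = -4*63 = -252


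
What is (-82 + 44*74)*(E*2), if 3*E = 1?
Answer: 2116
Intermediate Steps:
E = ⅓ (E = (⅓)*1 = ⅓ ≈ 0.33333)
(-82 + 44*74)*(E*2) = (-82 + 44*74)*((⅓)*2) = (-82 + 3256)*(⅔) = 3174*(⅔) = 2116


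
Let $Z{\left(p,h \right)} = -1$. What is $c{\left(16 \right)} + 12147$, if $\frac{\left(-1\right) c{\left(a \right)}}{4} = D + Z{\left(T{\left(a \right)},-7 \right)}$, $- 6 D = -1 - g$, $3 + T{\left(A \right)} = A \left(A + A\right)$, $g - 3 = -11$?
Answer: $\frac{36467}{3} \approx 12156.0$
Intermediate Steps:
$g = -8$ ($g = 3 - 11 = -8$)
$T{\left(A \right)} = -3 + 2 A^{2}$ ($T{\left(A \right)} = -3 + A \left(A + A\right) = -3 + A 2 A = -3 + 2 A^{2}$)
$D = - \frac{7}{6}$ ($D = - \frac{-1 - -8}{6} = - \frac{-1 + 8}{6} = \left(- \frac{1}{6}\right) 7 = - \frac{7}{6} \approx -1.1667$)
$c{\left(a \right)} = \frac{26}{3}$ ($c{\left(a \right)} = - 4 \left(- \frac{7}{6} - 1\right) = \left(-4\right) \left(- \frac{13}{6}\right) = \frac{26}{3}$)
$c{\left(16 \right)} + 12147 = \frac{26}{3} + 12147 = \frac{36467}{3}$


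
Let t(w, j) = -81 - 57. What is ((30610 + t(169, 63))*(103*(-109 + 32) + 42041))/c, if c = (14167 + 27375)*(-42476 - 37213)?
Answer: -173233320/551740073 ≈ -0.31398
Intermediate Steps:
t(w, j) = -138
c = -3310440438 (c = 41542*(-79689) = -3310440438)
((30610 + t(169, 63))*(103*(-109 + 32) + 42041))/c = ((30610 - 138)*(103*(-109 + 32) + 42041))/(-3310440438) = (30472*(103*(-77) + 42041))*(-1/3310440438) = (30472*(-7931 + 42041))*(-1/3310440438) = (30472*34110)*(-1/3310440438) = 1039399920*(-1/3310440438) = -173233320/551740073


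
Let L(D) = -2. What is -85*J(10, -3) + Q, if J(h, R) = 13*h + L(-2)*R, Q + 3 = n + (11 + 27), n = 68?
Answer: -11457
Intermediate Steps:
Q = 103 (Q = -3 + (68 + (11 + 27)) = -3 + (68 + 38) = -3 + 106 = 103)
J(h, R) = -2*R + 13*h (J(h, R) = 13*h - 2*R = -2*R + 13*h)
-85*J(10, -3) + Q = -85*(-2*(-3) + 13*10) + 103 = -85*(6 + 130) + 103 = -85*136 + 103 = -11560 + 103 = -11457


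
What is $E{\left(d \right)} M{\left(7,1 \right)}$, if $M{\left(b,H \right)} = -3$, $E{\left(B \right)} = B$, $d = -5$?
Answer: $15$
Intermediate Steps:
$E{\left(d \right)} M{\left(7,1 \right)} = \left(-5\right) \left(-3\right) = 15$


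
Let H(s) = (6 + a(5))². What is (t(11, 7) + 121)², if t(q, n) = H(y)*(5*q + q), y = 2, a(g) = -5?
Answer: 34969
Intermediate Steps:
H(s) = 1 (H(s) = (6 - 5)² = 1² = 1)
t(q, n) = 6*q (t(q, n) = 1*(5*q + q) = 1*(6*q) = 6*q)
(t(11, 7) + 121)² = (6*11 + 121)² = (66 + 121)² = 187² = 34969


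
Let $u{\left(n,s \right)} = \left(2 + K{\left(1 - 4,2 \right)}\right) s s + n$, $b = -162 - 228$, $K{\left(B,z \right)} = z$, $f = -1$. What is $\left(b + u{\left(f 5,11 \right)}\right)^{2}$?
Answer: $7921$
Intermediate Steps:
$b = -390$
$u{\left(n,s \right)} = n + 4 s^{2}$ ($u{\left(n,s \right)} = \left(2 + 2\right) s s + n = 4 s s + n = 4 s^{2} + n = n + 4 s^{2}$)
$\left(b + u{\left(f 5,11 \right)}\right)^{2} = \left(-390 + \left(\left(-1\right) 5 + 4 \cdot 11^{2}\right)\right)^{2} = \left(-390 + \left(-5 + 4 \cdot 121\right)\right)^{2} = \left(-390 + \left(-5 + 484\right)\right)^{2} = \left(-390 + 479\right)^{2} = 89^{2} = 7921$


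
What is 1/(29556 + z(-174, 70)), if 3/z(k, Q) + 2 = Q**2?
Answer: 4898/144765291 ≈ 3.3834e-5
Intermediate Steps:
z(k, Q) = 3/(-2 + Q**2)
1/(29556 + z(-174, 70)) = 1/(29556 + 3/(-2 + 70**2)) = 1/(29556 + 3/(-2 + 4900)) = 1/(29556 + 3/4898) = 1/(144765291/4898) = 4898/144765291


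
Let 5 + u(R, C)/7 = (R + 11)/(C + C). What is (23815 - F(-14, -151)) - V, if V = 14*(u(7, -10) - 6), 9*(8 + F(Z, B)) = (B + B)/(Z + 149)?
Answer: 5949964/243 ≈ 24485.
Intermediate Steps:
u(R, C) = -35 + 7*(11 + R)/(2*C) (u(R, C) = -35 + 7*((R + 11)/(C + C)) = -35 + 7*((11 + R)/((2*C))) = -35 + 7*((11 + R)*(1/(2*C))) = -35 + 7*((11 + R)/(2*C)) = -35 + 7*(11 + R)/(2*C))
F(Z, B) = -8 + 2*B/(9*(149 + Z)) (F(Z, B) = -8 + ((B + B)/(Z + 149))/9 = -8 + ((2*B)/(149 + Z))/9 = -8 + (2*B/(149 + Z))/9 = -8 + 2*B/(9*(149 + Z)))
V = -3311/5 (V = 14*((7/2)*(11 + 7 - 10*(-10))/(-10) - 6) = 14*((7/2)*(-1/10)*(11 + 7 + 100) - 6) = 14*((7/2)*(-1/10)*118 - 6) = 14*(-413/10 - 6) = 14*(-473/10) = -3311/5 ≈ -662.20)
(23815 - F(-14, -151)) - V = (23815 - 2*(-5364 - 151 - 36*(-14))/(9*(149 - 14))) - 1*(-3311/5) = (23815 - 2*(-5364 - 151 + 504)/(9*135)) + 3311/5 = (23815 - 2*(-5011)/(9*135)) + 3311/5 = (23815 - 1*(-10022/1215)) + 3311/5 = (23815 + 10022/1215) + 3311/5 = 28945247/1215 + 3311/5 = 5949964/243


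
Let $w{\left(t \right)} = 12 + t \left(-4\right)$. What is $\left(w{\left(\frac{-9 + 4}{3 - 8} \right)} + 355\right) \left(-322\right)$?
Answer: $-116886$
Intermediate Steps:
$w{\left(t \right)} = 12 - 4 t$
$\left(w{\left(\frac{-9 + 4}{3 - 8} \right)} + 355\right) \left(-322\right) = \left(\left(12 - 4 \frac{-9 + 4}{3 - 8}\right) + 355\right) \left(-322\right) = \left(\left(12 - 4 \left(- \frac{5}{-5}\right)\right) + 355\right) \left(-322\right) = \left(\left(12 - 4 \left(\left(-5\right) \left(- \frac{1}{5}\right)\right)\right) + 355\right) \left(-322\right) = \left(\left(12 - 4\right) + 355\right) \left(-322\right) = \left(8 + 355\right) \left(-322\right) = 363 \left(-322\right) = -116886$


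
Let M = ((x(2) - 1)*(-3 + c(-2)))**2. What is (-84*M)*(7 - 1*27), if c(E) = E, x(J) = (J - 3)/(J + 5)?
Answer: 384000/7 ≈ 54857.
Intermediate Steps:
x(J) = (-3 + J)/(5 + J)
M = 1600/49 (M = (((-3 + 2)/(5 + 2) - 1)*(-3 - 2))**2 = ((-1/7 - 1)*(-5))**2 = (-8/7*(-5))**2 = (40/7)**2 = 1600/49 ≈ 32.653)
(-84*M)*(7 - 1*27) = (-84*1600/49)*(7 - 1*27) = -19200*(7 - 27)/7 = -19200/7*(-20) = 384000/7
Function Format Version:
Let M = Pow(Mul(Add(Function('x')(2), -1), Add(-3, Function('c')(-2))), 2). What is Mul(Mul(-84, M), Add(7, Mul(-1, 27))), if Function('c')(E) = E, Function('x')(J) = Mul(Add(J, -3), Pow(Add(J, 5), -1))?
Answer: Rational(384000, 7) ≈ 54857.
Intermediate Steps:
Function('x')(J) = Mul(Pow(Add(5, J), -1), Add(-3, J)) (Function('x')(J) = Mul(Add(-3, J), Pow(Add(5, J), -1)) = Mul(Pow(Add(5, J), -1), Add(-3, J)))
M = Rational(1600, 49) (M = Pow(Mul(Add(Mul(Pow(Add(5, 2), -1), Add(-3, 2)), -1), Add(-3, -2)), 2) = Pow(Mul(Add(Mul(Pow(7, -1), -1), -1), -5), 2) = Pow(Mul(Add(Mul(Rational(1, 7), -1), -1), -5), 2) = Pow(Mul(Add(Rational(-1, 7), -1), -5), 2) = Pow(Mul(Rational(-8, 7), -5), 2) = Pow(Rational(40, 7), 2) = Rational(1600, 49) ≈ 32.653)
Mul(Mul(-84, M), Add(7, Mul(-1, 27))) = Mul(Mul(-84, Rational(1600, 49)), Add(7, Mul(-1, 27))) = Mul(Rational(-19200, 7), Add(7, -27)) = Mul(Rational(-19200, 7), -20) = Rational(384000, 7)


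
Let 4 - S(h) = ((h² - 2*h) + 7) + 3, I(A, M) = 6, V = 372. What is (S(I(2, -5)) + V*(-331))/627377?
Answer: -123162/627377 ≈ -0.19631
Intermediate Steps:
S(h) = -6 - h² + 2*h (S(h) = 4 - (((h² - 2*h) + 7) + 3) = 4 - ((7 + h² - 2*h) + 3) = 4 - (10 + h² - 2*h) = 4 + (-10 - h² + 2*h) = -6 - h² + 2*h)
(S(I(2, -5)) + V*(-331))/627377 = ((-6 - 1*6² + 2*6) + 372*(-331))/627377 = ((-6 - 1*36 + 12) - 123132)*(1/627377) = ((-6 - 36 + 12) - 123132)*(1/627377) = (-30 - 123132)*(1/627377) = -123162*1/627377 = -123162/627377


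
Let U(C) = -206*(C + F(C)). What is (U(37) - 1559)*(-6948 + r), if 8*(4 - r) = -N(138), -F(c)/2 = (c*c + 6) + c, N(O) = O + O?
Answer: -7912248097/2 ≈ -3.9561e+9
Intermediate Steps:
N(O) = 2*O
F(c) = -12 - 2*c - 2*c² (F(c) = -2*((c*c + 6) + c) = -2*((c² + 6) + c) = -2*((6 + c²) + c) = -2*(6 + c + c²) = -12 - 2*c - 2*c²)
r = 77/2 (r = 4 - (-1)*2*138/8 = 4 - (-1)*276/8 = 4 - ⅛*(-276) = 4 + 69/2 = 77/2 ≈ 38.500)
U(C) = 2472 + 206*C + 412*C² (U(C) = -206*(C + (-12 - 2*C - 2*C²)) = -206*(-12 - C - 2*C²) = 2472 + 206*C + 412*C²)
(U(37) - 1559)*(-6948 + r) = ((2472 + 206*37 + 412*37²) - 1559)*(-6948 + 77/2) = ((2472 + 7622 + 412*1369) - 1559)*(-13819/2) = ((2472 + 7622 + 564028) - 1559)*(-13819/2) = (574122 - 1559)*(-13819/2) = 572563*(-13819/2) = -7912248097/2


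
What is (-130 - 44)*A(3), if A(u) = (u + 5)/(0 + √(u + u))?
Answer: -232*√6 ≈ -568.28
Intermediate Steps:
A(u) = √2*(5 + u)/(2*√u) (A(u) = (5 + u)/(0 + √(2*u)) = (5 + u)/(0 + √2*√u) = (5 + u)/((√2*√u)) = (5 + u)*(√2/(2*√u)) = √2*(5 + u)/(2*√u))
(-130 - 44)*A(3) = (-130 - 44)*(√2*(5 + 3)/(2*√3)) = -87*√2*√3/3*8 = -232*√6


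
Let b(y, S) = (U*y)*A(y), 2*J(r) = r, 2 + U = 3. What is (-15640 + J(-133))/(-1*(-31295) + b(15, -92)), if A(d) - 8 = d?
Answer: -31413/63280 ≈ -0.49641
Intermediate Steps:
A(d) = 8 + d
U = 1 (U = -2 + 3 = 1)
J(r) = r/2
b(y, S) = y*(8 + y) (b(y, S) = (1*y)*(8 + y) = y*(8 + y))
(-15640 + J(-133))/(-1*(-31295) + b(15, -92)) = (-15640 + (½)*(-133))/(-1*(-31295) + 15*(8 + 15)) = (-15640 - 133/2)/(31295 + 15*23) = -31413/(2*(31295 + 345)) = -31413/2/31640 = -31413/2*1/31640 = -31413/63280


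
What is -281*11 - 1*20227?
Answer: -23318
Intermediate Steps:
-281*11 - 1*20227 = -3091 - 20227 = -23318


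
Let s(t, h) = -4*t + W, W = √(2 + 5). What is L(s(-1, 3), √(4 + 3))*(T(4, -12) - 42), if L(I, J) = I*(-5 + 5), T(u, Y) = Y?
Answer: 0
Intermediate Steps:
W = √7 ≈ 2.6458
s(t, h) = √7 - 4*t (s(t, h) = -4*t + √7 = √7 - 4*t)
L(I, J) = 0 (L(I, J) = I*0 = 0)
L(s(-1, 3), √(4 + 3))*(T(4, -12) - 42) = 0*(-12 - 42) = 0*(-54) = 0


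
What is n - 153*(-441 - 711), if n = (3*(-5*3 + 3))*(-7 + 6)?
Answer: 176292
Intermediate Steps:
n = 36 (n = (3*(-15 + 3))*(-1) = (3*(-12))*(-1) = -36*(-1) = 36)
n - 153*(-441 - 711) = 36 - 153*(-441 - 711) = 36 - 153*(-1152) = 36 + 176256 = 176292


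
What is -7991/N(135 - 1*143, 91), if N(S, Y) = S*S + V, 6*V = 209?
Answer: -47946/593 ≈ -80.853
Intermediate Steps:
V = 209/6 (V = (⅙)*209 = 209/6 ≈ 34.833)
N(S, Y) = 209/6 + S² (N(S, Y) = S*S + 209/6 = S² + 209/6 = 209/6 + S²)
-7991/N(135 - 1*143, 91) = -7991/(209/6 + (135 - 1*143)²) = -7991/(209/6 + (135 - 143)²) = -7991/(209/6 + (-8)²) = -7991/(209/6 + 64) = -7991/593/6 = -7991*6/593 = -47946/593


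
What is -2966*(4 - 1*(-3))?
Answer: -20762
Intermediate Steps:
-2966*(4 - 1*(-3)) = -2966*(4 + 3) = -2966*7 = -20762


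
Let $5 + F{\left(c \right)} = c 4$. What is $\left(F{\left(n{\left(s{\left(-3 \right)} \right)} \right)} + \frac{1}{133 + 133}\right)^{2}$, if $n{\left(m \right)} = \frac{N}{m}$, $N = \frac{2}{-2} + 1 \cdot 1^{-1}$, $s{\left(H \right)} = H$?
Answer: $\frac{1766241}{70756} \approx 24.962$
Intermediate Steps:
$N = 0$ ($N = 2 \left(- \frac{1}{2}\right) + 1 \cdot 1 = -1 + 1 = 0$)
$n{\left(m \right)} = 0$ ($n{\left(m \right)} = \frac{0}{m} = 0$)
$F{\left(c \right)} = -5 + 4 c$ ($F{\left(c \right)} = -5 + c 4 = -5 + 4 c$)
$\left(F{\left(n{\left(s{\left(-3 \right)} \right)} \right)} + \frac{1}{133 + 133}\right)^{2} = \left(\left(-5 + 4 \cdot 0\right) + \frac{1}{133 + 133}\right)^{2} = \left(\left(-5 + 0\right) + \frac{1}{266}\right)^{2} = \left(-5 + \frac{1}{266}\right)^{2} = \left(- \frac{1329}{266}\right)^{2} = \frac{1766241}{70756}$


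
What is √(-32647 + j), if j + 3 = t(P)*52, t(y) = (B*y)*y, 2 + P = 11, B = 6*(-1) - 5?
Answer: I*√78982 ≈ 281.04*I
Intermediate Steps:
B = -11 (B = -6 - 5 = -11)
P = 9 (P = -2 + 11 = 9)
t(y) = -11*y² (t(y) = (-11*y)*y = -11*y²)
j = -46335 (j = -3 - 11*9²*52 = -3 - 11*81*52 = -3 - 891*52 = -3 - 46332 = -46335)
√(-32647 + j) = √(-32647 - 46335) = √(-78982) = I*√78982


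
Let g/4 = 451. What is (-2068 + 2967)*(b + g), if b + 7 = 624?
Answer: 2176479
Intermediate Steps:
g = 1804 (g = 4*451 = 1804)
b = 617 (b = -7 + 624 = 617)
(-2068 + 2967)*(b + g) = (-2068 + 2967)*(617 + 1804) = 899*2421 = 2176479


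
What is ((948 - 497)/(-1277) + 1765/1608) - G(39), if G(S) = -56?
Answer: 116519993/2053416 ≈ 56.744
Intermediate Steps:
((948 - 497)/(-1277) + 1765/1608) - G(39) = ((948 - 497)/(-1277) + 1765/1608) - 1*(-56) = (451*(-1/1277) + 1765*(1/1608)) + 56 = (-451/1277 + 1765/1608) + 56 = 1528697/2053416 + 56 = 116519993/2053416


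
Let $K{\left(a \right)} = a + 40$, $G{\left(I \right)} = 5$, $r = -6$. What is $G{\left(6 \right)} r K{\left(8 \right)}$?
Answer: $-1440$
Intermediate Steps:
$K{\left(a \right)} = 40 + a$
$G{\left(6 \right)} r K{\left(8 \right)} = 5 \left(-6\right) \left(40 + 8\right) = \left(-30\right) 48 = -1440$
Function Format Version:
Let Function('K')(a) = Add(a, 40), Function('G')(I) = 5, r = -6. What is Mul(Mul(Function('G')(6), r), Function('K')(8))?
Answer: -1440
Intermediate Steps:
Function('K')(a) = Add(40, a)
Mul(Mul(Function('G')(6), r), Function('K')(8)) = Mul(Mul(5, -6), Add(40, 8)) = Mul(-30, 48) = -1440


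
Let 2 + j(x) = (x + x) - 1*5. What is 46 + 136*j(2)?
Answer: -362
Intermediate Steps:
j(x) = -7 + 2*x (j(x) = -2 + ((x + x) - 1*5) = -2 + (2*x - 5) = -2 + (-5 + 2*x) = -7 + 2*x)
46 + 136*j(2) = 46 + 136*(-7 + 2*2) = 46 + 136*(-7 + 4) = 46 + 136*(-3) = 46 - 408 = -362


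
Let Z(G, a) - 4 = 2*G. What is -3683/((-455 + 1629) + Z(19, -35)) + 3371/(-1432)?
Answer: -1171649/217664 ≈ -5.3828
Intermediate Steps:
Z(G, a) = 4 + 2*G
-3683/((-455 + 1629) + Z(19, -35)) + 3371/(-1432) = -3683/((-455 + 1629) + (4 + 2*19)) + 3371/(-1432) = -3683/(1174 + (4 + 38)) + 3371*(-1/1432) = -3683/(1174 + 42) - 3371/1432 = -3683/1216 - 3371/1432 = -1171649/217664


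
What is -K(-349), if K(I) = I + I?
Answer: 698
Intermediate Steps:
K(I) = 2*I
-K(-349) = -2*(-349) = -1*(-698) = 698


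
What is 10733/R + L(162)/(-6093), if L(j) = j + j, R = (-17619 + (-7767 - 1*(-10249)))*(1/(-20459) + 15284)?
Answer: -170546365215479/3204423511505895 ≈ -0.053222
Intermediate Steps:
R = -4733269588635/20459 (R = (-17619 + (-7767 + 10249))*(-1/20459 + 15284) = (-17619 + 2482)*(312695355/20459) = -15137*312695355/20459 = -4733269588635/20459 ≈ -2.3135e+8)
L(j) = 2*j
10733/R + L(162)/(-6093) = 10733/(-4733269588635/20459) + (2*162)/(-6093) = 10733*(-20459/4733269588635) + 324*(-1/6093) = -219586447/4733269588635 - 36/677 = -170546365215479/3204423511505895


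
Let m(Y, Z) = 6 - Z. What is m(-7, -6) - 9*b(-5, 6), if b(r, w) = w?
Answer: -42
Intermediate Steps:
m(-7, -6) - 9*b(-5, 6) = (6 - 1*(-6)) - 9*6 = (6 + 6) - 54 = 12 - 54 = -42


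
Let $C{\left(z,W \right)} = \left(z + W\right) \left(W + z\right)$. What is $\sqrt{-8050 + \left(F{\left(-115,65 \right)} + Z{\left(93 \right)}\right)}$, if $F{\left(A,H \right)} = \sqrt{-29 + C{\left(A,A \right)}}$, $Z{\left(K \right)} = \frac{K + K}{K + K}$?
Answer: $\sqrt{-8049 + 7 \sqrt{1079}} \approx 88.425 i$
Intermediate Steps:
$C{\left(z,W \right)} = \left(W + z\right)^{2}$ ($C{\left(z,W \right)} = \left(W + z\right) \left(W + z\right) = \left(W + z\right)^{2}$)
$Z{\left(K \right)} = 1$ ($Z{\left(K \right)} = \frac{2 K}{2 K} = 2 K \frac{1}{2 K} = 1$)
$F{\left(A,H \right)} = \sqrt{-29 + 4 A^{2}}$ ($F{\left(A,H \right)} = \sqrt{-29 + \left(A + A\right)^{2}} = \sqrt{-29 + \left(2 A\right)^{2}} = \sqrt{-29 + 4 A^{2}}$)
$\sqrt{-8050 + \left(F{\left(-115,65 \right)} + Z{\left(93 \right)}\right)} = \sqrt{-8050 + \left(\sqrt{-29 + 4 \left(-115\right)^{2}} + 1\right)} = \sqrt{-8050 + \left(\sqrt{-29 + 4 \cdot 13225} + 1\right)} = \sqrt{-8050 + \left(\sqrt{-29 + 52900} + 1\right)} = \sqrt{-8050 + \left(\sqrt{52871} + 1\right)} = \sqrt{-8050 + \left(7 \sqrt{1079} + 1\right)} = \sqrt{-8050 + \left(1 + 7 \sqrt{1079}\right)} = \sqrt{-8049 + 7 \sqrt{1079}}$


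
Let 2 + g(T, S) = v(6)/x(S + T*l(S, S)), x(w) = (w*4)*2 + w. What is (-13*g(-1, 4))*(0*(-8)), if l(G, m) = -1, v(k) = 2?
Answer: 0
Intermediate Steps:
x(w) = 9*w (x(w) = (4*w)*2 + w = 8*w + w = 9*w)
g(T, S) = -2 + 2/(-9*T + 9*S) (g(T, S) = -2 + 2/((9*(S + T*(-1)))) = -2 + 2/((9*(S - T))) = -2 + 2/(-9*T + 9*S))
(-13*g(-1, 4))*(0*(-8)) = (-13*(2/9 - 2*4 + 2*(-1))/(4 - 1*(-1)))*(0*(-8)) = -13*(2/9 - 8 - 2)/(4 + 1)*0 = -13*(-88)/(5*9)*0 = -13*(-88/45)*0 = (1144/45)*0 = 0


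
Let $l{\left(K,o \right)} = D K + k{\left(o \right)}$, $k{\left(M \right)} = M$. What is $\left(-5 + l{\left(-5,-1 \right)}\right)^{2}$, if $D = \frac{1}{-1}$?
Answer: $1$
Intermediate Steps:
$D = -1$
$l{\left(K,o \right)} = o - K$ ($l{\left(K,o \right)} = - K + o = o - K$)
$\left(-5 + l{\left(-5,-1 \right)}\right)^{2} = \left(-5 - -4\right)^{2} = \left(-5 + \left(-1 + 5\right)\right)^{2} = \left(-5 + 4\right)^{2} = \left(-1\right)^{2} = 1$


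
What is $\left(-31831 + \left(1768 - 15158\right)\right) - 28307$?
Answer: $-73528$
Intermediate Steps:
$\left(-31831 + \left(1768 - 15158\right)\right) - 28307 = \left(-31831 - 13390\right) - 28307 = -45221 - 28307 = -73528$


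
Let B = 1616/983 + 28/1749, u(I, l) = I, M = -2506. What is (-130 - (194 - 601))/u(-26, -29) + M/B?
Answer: -14101386646/9275201 ≈ -1520.3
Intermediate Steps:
B = 2853908/1719267 (B = 1616*(1/983) + 28*(1/1749) = 1616/983 + 28/1749 = 2853908/1719267 ≈ 1.6600)
(-130 - (194 - 601))/u(-26, -29) + M/B = (-130 - (194 - 601))/(-26) - 2506/2853908/1719267 = (-130 - 1*(-407))*(-1/26) - 2506*1719267/2853908 = (-130 + 407)*(-1/26) - 2154241551/1426954 = 277*(-1/26) - 2154241551/1426954 = -277/26 - 2154241551/1426954 = -14101386646/9275201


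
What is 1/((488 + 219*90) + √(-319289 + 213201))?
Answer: 10099/204032646 - I*√26522/204032646 ≈ 4.9497e-5 - 7.9819e-7*I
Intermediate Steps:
1/((488 + 219*90) + √(-319289 + 213201)) = 1/((488 + 19710) + √(-106088)) = 1/(20198 + 2*I*√26522)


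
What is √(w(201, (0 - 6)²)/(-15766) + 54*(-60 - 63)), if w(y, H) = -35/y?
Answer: I*√66701258760900342/3168966 ≈ 81.498*I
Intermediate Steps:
√(w(201, (0 - 6)²)/(-15766) + 54*(-60 - 63)) = √(-35/201/(-15766) + 54*(-60 - 63)) = √(-35*1/201*(-1/15766) + 54*(-123)) = √(-35/201*(-1/15766) - 6642) = √(35/3168966 - 6642) = √(-21048272137/3168966) = I*√66701258760900342/3168966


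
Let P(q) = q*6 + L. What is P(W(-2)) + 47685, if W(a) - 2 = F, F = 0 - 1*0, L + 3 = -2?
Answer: 47692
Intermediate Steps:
L = -5 (L = -3 - 2 = -5)
F = 0 (F = 0 + 0 = 0)
W(a) = 2 (W(a) = 2 + 0 = 2)
P(q) = -5 + 6*q (P(q) = q*6 - 5 = 6*q - 5 = -5 + 6*q)
P(W(-2)) + 47685 = (-5 + 6*2) + 47685 = (-5 + 12) + 47685 = 7 + 47685 = 47692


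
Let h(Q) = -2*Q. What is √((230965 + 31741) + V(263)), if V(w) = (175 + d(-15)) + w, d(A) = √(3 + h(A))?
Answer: √(263144 + √33) ≈ 512.98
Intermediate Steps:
d(A) = √(3 - 2*A)
V(w) = 175 + w + √33 (V(w) = (175 + √(3 - 2*(-15))) + w = (175 + √(3 + 30)) + w = (175 + √33) + w = 175 + w + √33)
√((230965 + 31741) + V(263)) = √((230965 + 31741) + (175 + 263 + √33)) = √(262706 + (438 + √33)) = √(263144 + √33)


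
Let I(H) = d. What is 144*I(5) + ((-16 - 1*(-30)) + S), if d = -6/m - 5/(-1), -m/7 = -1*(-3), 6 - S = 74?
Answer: 4950/7 ≈ 707.14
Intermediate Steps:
S = -68 (S = 6 - 1*74 = 6 - 74 = -68)
m = -21 (m = -(-7)*(-3) = -7*3 = -21)
d = 37/7 (d = -6/(-21) - 5/(-1) = -6*(-1/21) - 5*(-1) = 2/7 + 5 = 37/7 ≈ 5.2857)
I(H) = 37/7
144*I(5) + ((-16 - 1*(-30)) + S) = 144*(37/7) + ((-16 - 1*(-30)) - 68) = 5328/7 + ((-16 + 30) - 68) = 5328/7 + (14 - 68) = 5328/7 - 54 = 4950/7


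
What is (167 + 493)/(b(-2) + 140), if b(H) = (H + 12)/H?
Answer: 44/9 ≈ 4.8889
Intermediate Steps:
b(H) = (12 + H)/H
(167 + 493)/(b(-2) + 140) = (167 + 493)/((12 - 2)/(-2) + 140) = 660/(-1/2*10 + 140) = 660/(-5 + 140) = 660/135 = 660*(1/135) = 44/9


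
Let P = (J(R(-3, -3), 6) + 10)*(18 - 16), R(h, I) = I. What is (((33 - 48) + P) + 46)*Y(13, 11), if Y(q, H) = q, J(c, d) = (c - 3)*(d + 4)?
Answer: -897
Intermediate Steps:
J(c, d) = (-3 + c)*(4 + d)
P = -100 (P = ((-12 - 3*6 + 4*(-3) - 3*6) + 10)*(18 - 16) = ((-12 - 18 - 12 - 18) + 10)*2 = (-60 + 10)*2 = -50*2 = -100)
(((33 - 48) + P) + 46)*Y(13, 11) = (((33 - 48) - 100) + 46)*13 = ((-15 - 100) + 46)*13 = (-115 + 46)*13 = -69*13 = -897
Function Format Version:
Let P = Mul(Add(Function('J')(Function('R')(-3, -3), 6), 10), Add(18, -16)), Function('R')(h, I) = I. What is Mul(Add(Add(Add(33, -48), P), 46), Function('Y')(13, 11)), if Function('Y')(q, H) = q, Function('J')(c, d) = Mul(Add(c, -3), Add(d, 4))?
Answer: -897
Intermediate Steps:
Function('J')(c, d) = Mul(Add(-3, c), Add(4, d))
P = -100 (P = Mul(Add(Add(-12, Mul(-3, 6), Mul(4, -3), Mul(-3, 6)), 10), Add(18, -16)) = Mul(Add(Add(-12, -18, -12, -18), 10), 2) = Mul(Add(-60, 10), 2) = Mul(-50, 2) = -100)
Mul(Add(Add(Add(33, -48), P), 46), Function('Y')(13, 11)) = Mul(Add(Add(Add(33, -48), -100), 46), 13) = Mul(Add(Add(-15, -100), 46), 13) = Mul(Add(-115, 46), 13) = Mul(-69, 13) = -897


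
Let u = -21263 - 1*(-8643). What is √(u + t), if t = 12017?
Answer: 3*I*√67 ≈ 24.556*I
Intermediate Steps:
u = -12620 (u = -21263 + 8643 = -12620)
√(u + t) = √(-12620 + 12017) = √(-603) = 3*I*√67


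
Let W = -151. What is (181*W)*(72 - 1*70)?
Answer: -54662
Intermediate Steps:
(181*W)*(72 - 1*70) = (181*(-151))*(72 - 1*70) = -27331*(72 - 70) = -27331*2 = -54662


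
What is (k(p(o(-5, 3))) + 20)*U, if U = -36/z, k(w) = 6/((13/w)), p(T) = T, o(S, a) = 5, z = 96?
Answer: -435/52 ≈ -8.3654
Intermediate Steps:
k(w) = 6*w/13 (k(w) = 6*(w/13) = 6*w/13)
U = -3/8 (U = -36/96 = -36*1/96 = -3/8 ≈ -0.37500)
(k(p(o(-5, 3))) + 20)*U = ((6/13)*5 + 20)*(-3/8) = (30/13 + 20)*(-3/8) = (290/13)*(-3/8) = -435/52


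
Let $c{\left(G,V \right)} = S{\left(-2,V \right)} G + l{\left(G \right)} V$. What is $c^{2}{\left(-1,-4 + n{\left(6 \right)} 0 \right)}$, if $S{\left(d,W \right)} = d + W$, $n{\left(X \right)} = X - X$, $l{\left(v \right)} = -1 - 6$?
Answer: $1156$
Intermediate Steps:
$l{\left(v \right)} = -7$ ($l{\left(v \right)} = -1 - 6 = -7$)
$n{\left(X \right)} = 0$
$S{\left(d,W \right)} = W + d$
$c{\left(G,V \right)} = - 7 V + G \left(-2 + V\right)$ ($c{\left(G,V \right)} = \left(V - 2\right) G - 7 V = \left(-2 + V\right) G - 7 V = G \left(-2 + V\right) - 7 V = - 7 V + G \left(-2 + V\right)$)
$c^{2}{\left(-1,-4 + n{\left(6 \right)} 0 \right)} = \left(- 7 \left(-4 + 0 \cdot 0\right) - \left(-2 + \left(-4 + 0 \cdot 0\right)\right)\right)^{2} = \left(- 7 \left(-4 + 0\right) - \left(-2 + \left(-4 + 0\right)\right)\right)^{2} = \left(\left(-7\right) \left(-4\right) - \left(-2 - 4\right)\right)^{2} = \left(28 - -6\right)^{2} = \left(28 + 6\right)^{2} = 34^{2} = 1156$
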